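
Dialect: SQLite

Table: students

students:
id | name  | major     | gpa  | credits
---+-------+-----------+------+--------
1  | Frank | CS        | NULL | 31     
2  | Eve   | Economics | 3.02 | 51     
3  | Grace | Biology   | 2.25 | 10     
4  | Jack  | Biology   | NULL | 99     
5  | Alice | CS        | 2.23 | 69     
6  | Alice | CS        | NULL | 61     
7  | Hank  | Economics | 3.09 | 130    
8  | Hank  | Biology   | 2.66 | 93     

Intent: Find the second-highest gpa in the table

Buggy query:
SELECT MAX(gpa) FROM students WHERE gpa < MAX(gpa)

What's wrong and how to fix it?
Bug: MAX(gpa) on the right of the comparison is an aggregate-in-WHERE error

Fix: Compute the overall MAX in a subquery, then take MAX of rows below it

Corrected query:
SELECT MAX(gpa) FROM students WHERE gpa < (SELECT MAX(gpa) FROM students)

Result:
MAX(gpa)
--------
3.02    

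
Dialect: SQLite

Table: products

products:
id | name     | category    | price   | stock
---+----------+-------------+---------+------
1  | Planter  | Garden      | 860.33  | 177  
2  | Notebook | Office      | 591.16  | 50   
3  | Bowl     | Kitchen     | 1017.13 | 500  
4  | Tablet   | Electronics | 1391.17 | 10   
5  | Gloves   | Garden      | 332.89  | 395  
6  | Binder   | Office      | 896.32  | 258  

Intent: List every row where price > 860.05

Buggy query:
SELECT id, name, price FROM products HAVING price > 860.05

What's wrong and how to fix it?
Bug: HAVING filters the output of aggregation, but this query has no GROUP BY and no aggregate functions, so SQLite rejects it (HAVING clause on a non-aggregate query); the condition here is per row

Fix: Replace HAVING with WHERE since the condition applies to individual rows

Corrected query:
SELECT id, name, price FROM products WHERE price > 860.05

Result:
id | name    | price  
---+---------+--------
1  | Planter | 860.33 
3  | Bowl    | 1017.13
4  | Tablet  | 1391.17
6  | Binder  | 896.32 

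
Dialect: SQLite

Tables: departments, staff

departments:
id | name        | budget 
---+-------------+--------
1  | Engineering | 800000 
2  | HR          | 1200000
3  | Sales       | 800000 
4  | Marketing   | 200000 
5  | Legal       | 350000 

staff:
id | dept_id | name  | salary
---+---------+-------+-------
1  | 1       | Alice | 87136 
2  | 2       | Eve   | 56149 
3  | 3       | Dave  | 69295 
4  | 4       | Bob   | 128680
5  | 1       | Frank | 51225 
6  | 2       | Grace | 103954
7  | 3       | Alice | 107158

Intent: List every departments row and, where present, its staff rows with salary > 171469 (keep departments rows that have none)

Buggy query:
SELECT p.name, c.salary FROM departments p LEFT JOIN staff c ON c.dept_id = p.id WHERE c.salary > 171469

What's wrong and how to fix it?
Bug: Filtering c.salary in WHERE discards the NULL rows produced by LEFT JOIN, turning it into an inner join

Fix: Move the right-table condition into the ON clause so unmatched parents are kept

Corrected query:
SELECT p.name, c.salary FROM departments p LEFT JOIN staff c ON c.dept_id = p.id AND c.salary > 171469

Result:
name        | salary
------------+-------
Engineering | NULL  
HR          | NULL  
Sales       | NULL  
Marketing   | NULL  
Legal       | NULL  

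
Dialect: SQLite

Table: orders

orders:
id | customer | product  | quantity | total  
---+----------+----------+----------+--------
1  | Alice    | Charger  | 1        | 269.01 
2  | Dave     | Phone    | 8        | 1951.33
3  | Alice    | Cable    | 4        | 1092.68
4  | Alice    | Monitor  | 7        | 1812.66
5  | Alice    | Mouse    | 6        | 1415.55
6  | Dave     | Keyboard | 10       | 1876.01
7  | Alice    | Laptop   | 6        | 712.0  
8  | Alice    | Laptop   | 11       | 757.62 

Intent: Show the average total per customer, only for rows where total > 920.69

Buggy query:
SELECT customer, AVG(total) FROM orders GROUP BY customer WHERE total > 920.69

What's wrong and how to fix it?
Bug: WHERE cannot follow GROUP BY

Fix: Place WHERE between FROM and GROUP BY

Corrected query:
SELECT customer, AVG(total) FROM orders WHERE total > 920.69 GROUP BY customer

Result:
customer | AVG(total) 
---------+------------
Alice    | 1440.296667
Dave     | 1913.67    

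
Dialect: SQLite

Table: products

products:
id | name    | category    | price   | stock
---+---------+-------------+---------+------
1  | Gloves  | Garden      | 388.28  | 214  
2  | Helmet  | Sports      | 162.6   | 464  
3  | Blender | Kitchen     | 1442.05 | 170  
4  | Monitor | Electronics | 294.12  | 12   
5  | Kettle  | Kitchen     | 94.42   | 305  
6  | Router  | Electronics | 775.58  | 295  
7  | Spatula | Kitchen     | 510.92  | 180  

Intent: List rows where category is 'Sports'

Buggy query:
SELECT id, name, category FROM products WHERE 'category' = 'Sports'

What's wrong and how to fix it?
Bug: Single quotes denote string literals in SQL; the column name is being compared as a constant string

Fix: Remove the quotes around the column name (or use double quotes for an identifier)

Corrected query:
SELECT id, name, category FROM products WHERE category = 'Sports'

Result:
id | name   | category
---+--------+---------
2  | Helmet | Sports  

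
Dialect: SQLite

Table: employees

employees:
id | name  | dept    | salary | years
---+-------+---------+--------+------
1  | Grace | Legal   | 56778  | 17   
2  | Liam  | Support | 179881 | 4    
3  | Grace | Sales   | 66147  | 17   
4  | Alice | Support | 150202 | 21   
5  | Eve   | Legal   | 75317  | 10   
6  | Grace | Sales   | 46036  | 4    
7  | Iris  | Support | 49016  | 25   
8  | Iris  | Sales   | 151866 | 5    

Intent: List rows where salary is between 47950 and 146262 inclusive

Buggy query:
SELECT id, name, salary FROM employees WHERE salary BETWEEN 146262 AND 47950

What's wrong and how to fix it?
Bug: The bounds are reversed; BETWEEN a AND b requires a <= b to match anything

Fix: Write BETWEEN 47950 AND 146262

Corrected query:
SELECT id, name, salary FROM employees WHERE salary BETWEEN 47950 AND 146262

Result:
id | name  | salary
---+-------+-------
1  | Grace | 56778 
3  | Grace | 66147 
5  | Eve   | 75317 
7  | Iris  | 49016 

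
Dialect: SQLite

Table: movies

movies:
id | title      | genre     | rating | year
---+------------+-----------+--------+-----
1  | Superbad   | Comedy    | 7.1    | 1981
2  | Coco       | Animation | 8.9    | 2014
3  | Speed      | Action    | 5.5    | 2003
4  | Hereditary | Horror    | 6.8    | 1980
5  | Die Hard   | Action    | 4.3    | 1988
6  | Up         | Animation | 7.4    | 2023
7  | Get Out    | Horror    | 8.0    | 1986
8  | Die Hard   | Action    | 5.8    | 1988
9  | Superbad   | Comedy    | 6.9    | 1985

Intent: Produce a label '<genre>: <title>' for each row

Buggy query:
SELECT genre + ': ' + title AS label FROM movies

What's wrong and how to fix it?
Bug: SQLite uses || for string concatenation; + coerces text to numbers (yielding 0)

Fix: Use the || operator for string concatenation

Corrected query:
SELECT genre || ': ' || title AS label FROM movies

Result:
label             
------------------
Comedy: Superbad  
Animation: Coco   
Action: Speed     
Horror: Hereditary
Action: Die Hard  
Animation: Up     
Horror: Get Out   
Action: Die Hard  
Comedy: Superbad  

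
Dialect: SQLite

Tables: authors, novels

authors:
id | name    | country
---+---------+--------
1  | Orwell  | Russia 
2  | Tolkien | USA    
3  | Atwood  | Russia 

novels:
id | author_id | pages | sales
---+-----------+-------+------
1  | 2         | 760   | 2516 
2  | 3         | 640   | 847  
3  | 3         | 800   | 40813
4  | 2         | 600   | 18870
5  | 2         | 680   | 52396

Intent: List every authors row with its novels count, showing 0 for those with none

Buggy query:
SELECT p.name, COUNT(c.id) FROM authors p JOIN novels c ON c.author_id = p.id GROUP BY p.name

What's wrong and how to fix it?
Bug: An inner join excludes parents with zero children

Fix: Switch to LEFT JOIN to retain unmatched parent rows

Corrected query:
SELECT p.name, COUNT(c.id) FROM authors p LEFT JOIN novels c ON c.author_id = p.id GROUP BY p.name

Result:
name    | COUNT(c.id)
--------+------------
Atwood  | 2          
Orwell  | 0          
Tolkien | 3          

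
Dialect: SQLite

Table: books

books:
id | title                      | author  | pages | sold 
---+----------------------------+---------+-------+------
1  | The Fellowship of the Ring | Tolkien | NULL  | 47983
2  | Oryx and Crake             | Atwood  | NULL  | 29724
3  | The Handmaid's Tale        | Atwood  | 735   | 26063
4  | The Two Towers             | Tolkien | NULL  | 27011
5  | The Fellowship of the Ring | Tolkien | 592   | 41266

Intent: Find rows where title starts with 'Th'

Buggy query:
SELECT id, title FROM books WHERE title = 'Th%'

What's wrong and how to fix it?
Bug: '=' compares the literal string including the % character; pattern matching needs LIKE

Fix: Use LIKE for wildcard pattern matching

Corrected query:
SELECT id, title FROM books WHERE title LIKE 'Th%'

Result:
id | title                     
---+---------------------------
1  | The Fellowship of the Ring
3  | The Handmaid's Tale       
4  | The Two Towers            
5  | The Fellowship of the Ring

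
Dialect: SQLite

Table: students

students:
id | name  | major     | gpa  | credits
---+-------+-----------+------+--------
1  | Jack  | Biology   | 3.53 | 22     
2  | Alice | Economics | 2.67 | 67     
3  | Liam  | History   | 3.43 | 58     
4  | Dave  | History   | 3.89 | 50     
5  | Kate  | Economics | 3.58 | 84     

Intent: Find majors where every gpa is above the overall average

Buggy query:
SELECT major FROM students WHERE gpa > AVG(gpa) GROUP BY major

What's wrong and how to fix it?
Bug: WHERE evaluates per row before aggregation, so AVG() is unavailable

Fix: Use a subquery for AVG and a HAVING MIN(...) filter so the condition holds for every row in the group

Corrected query:
SELECT major FROM students GROUP BY major HAVING MIN(gpa) > (SELECT AVG(gpa) FROM students)

Result:
major  
-------
Biology
History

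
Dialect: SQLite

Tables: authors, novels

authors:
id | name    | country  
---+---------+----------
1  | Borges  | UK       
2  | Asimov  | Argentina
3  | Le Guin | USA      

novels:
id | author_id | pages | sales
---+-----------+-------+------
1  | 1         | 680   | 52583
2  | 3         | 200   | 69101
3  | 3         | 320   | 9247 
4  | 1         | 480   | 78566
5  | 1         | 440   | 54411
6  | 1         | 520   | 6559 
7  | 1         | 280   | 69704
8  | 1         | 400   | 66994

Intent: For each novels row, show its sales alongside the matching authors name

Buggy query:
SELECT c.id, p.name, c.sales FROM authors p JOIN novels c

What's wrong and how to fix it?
Bug: Missing join condition: each novels row is matched to all authors rows instead of just its own

Fix: Add ON c.author_id = p.id to the JOIN

Corrected query:
SELECT c.id, p.name, c.sales FROM authors p JOIN novels c ON c.author_id = p.id

Result:
id | name    | sales
---+---------+------
1  | Borges  | 52583
2  | Le Guin | 69101
3  | Le Guin | 9247 
4  | Borges  | 78566
5  | Borges  | 54411
6  | Borges  | 6559 
7  | Borges  | 69704
8  | Borges  | 66994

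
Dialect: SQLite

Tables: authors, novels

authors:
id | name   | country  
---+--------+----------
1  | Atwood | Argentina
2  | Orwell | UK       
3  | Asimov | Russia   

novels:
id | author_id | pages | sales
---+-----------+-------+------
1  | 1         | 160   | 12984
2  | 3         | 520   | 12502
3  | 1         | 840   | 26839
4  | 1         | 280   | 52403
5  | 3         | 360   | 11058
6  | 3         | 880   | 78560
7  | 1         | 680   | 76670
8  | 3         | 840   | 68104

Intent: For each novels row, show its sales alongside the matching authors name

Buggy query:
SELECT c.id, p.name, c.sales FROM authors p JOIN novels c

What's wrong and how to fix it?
Bug: Missing join condition: each novels row is matched to all authors rows instead of just its own

Fix: Add ON c.author_id = p.id to the JOIN

Corrected query:
SELECT c.id, p.name, c.sales FROM authors p JOIN novels c ON c.author_id = p.id

Result:
id | name   | sales
---+--------+------
1  | Atwood | 12984
2  | Asimov | 12502
3  | Atwood | 26839
4  | Atwood | 52403
5  | Asimov | 11058
6  | Asimov | 78560
7  | Atwood | 76670
8  | Asimov | 68104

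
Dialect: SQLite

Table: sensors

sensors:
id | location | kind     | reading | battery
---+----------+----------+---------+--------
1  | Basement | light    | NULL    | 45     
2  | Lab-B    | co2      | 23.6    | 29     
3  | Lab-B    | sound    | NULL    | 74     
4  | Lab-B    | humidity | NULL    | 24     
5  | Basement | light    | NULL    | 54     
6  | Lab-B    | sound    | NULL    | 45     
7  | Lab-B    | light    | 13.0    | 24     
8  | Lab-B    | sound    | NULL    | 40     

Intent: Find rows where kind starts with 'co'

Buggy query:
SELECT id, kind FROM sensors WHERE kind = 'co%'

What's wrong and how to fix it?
Bug: '=' compares the literal string including the % character; pattern matching needs LIKE

Fix: Replace '=' with LIKE so 'co%' is treated as a pattern

Corrected query:
SELECT id, kind FROM sensors WHERE kind LIKE 'co%'

Result:
id | kind
---+-----
2  | co2 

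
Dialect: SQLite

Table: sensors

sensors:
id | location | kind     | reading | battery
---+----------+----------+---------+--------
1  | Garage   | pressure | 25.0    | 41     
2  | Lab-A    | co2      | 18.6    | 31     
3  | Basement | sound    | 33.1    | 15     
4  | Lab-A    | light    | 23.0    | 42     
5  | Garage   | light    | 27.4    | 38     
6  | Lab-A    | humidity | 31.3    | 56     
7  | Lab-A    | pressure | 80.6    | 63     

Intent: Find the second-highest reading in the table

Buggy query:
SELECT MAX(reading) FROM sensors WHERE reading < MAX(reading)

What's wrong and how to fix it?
Bug: The inner MAX is an aggregate inside WHERE, which is not allowed

Fix: Put the inner MAX in a scalar subquery

Corrected query:
SELECT MAX(reading) FROM sensors WHERE reading < (SELECT MAX(reading) FROM sensors)

Result:
MAX(reading)
------------
33.1        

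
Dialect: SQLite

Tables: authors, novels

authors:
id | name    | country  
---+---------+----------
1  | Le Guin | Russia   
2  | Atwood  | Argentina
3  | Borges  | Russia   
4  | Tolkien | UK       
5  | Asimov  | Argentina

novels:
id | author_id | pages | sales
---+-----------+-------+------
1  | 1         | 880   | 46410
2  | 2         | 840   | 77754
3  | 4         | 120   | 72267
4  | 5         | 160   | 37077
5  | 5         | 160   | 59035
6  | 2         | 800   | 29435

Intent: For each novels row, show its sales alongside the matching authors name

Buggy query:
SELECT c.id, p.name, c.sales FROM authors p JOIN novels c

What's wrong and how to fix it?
Bug: JOIN with no ON clause produces a cartesian product; every novels row pairs with every authors row

Fix: Add ON c.author_id = p.id to the JOIN

Corrected query:
SELECT c.id, p.name, c.sales FROM authors p JOIN novels c ON c.author_id = p.id

Result:
id | name    | sales
---+---------+------
1  | Le Guin | 46410
2  | Atwood  | 77754
3  | Tolkien | 72267
4  | Asimov  | 37077
5  | Asimov  | 59035
6  | Atwood  | 29435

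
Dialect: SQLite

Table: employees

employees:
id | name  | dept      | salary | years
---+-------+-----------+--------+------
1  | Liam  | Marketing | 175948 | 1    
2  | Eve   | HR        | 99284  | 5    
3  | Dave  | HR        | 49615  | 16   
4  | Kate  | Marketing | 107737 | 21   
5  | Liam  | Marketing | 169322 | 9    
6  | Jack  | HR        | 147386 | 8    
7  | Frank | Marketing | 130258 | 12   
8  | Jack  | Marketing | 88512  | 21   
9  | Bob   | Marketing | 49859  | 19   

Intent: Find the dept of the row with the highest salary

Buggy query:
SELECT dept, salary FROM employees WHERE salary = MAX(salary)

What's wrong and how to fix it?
Bug: WHERE is evaluated per row; an aggregate over the whole table isn't defined there

Fix: Wrap MAX in a scalar subquery so WHERE compares against a single value

Corrected query:
SELECT dept, salary FROM employees WHERE salary = (SELECT MAX(salary) FROM employees)

Result:
dept      | salary
----------+-------
Marketing | 175948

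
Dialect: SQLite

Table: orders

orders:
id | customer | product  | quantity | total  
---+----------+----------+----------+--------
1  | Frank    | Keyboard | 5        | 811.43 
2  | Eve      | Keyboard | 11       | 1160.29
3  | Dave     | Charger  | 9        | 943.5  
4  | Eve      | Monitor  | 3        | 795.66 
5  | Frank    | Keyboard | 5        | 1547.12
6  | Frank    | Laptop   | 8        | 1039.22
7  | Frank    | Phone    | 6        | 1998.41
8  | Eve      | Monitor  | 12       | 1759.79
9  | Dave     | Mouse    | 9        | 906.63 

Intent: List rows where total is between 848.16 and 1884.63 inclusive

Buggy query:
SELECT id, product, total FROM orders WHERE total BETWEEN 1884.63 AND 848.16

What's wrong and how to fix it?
Bug: The bounds are reversed; BETWEEN a AND b requires a <= b to match anything

Fix: Write BETWEEN 848.16 AND 1884.63

Corrected query:
SELECT id, product, total FROM orders WHERE total BETWEEN 848.16 AND 1884.63

Result:
id | product  | total  
---+----------+--------
2  | Keyboard | 1160.29
3  | Charger  | 943.5  
5  | Keyboard | 1547.12
6  | Laptop   | 1039.22
8  | Monitor  | 1759.79
9  | Mouse    | 906.63 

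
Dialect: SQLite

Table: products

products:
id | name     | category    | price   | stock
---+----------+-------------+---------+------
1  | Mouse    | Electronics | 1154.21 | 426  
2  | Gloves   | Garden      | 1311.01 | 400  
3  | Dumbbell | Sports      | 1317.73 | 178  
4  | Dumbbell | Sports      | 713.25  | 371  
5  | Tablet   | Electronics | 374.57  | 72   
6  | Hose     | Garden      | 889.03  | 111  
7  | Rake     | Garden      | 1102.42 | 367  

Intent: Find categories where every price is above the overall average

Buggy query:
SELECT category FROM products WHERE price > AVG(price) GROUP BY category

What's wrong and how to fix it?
Bug: WHERE evaluates per row before aggregation, so AVG() is unavailable

Fix: Compute the overall average in a scalar subquery and compare each group's MIN against it in HAVING

Corrected query:
SELECT category FROM products GROUP BY category HAVING MIN(price) > (SELECT AVG(price) FROM products)

Result:
(no rows)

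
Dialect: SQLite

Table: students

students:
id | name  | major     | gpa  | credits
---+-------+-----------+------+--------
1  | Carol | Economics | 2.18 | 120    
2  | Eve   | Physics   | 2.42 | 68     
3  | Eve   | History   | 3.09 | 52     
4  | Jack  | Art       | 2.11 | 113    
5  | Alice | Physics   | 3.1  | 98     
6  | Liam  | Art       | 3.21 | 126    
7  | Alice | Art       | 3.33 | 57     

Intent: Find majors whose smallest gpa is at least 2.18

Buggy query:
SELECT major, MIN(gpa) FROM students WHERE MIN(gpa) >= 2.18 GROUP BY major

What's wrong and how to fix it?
Bug: MIN() in WHERE is a misuse of aggregate

Fix: Use HAVING for the per-group MIN condition

Corrected query:
SELECT major, MIN(gpa) FROM students GROUP BY major HAVING MIN(gpa) >= 2.18

Result:
major     | MIN(gpa)
----------+---------
Economics | 2.18    
History   | 3.09    
Physics   | 2.42    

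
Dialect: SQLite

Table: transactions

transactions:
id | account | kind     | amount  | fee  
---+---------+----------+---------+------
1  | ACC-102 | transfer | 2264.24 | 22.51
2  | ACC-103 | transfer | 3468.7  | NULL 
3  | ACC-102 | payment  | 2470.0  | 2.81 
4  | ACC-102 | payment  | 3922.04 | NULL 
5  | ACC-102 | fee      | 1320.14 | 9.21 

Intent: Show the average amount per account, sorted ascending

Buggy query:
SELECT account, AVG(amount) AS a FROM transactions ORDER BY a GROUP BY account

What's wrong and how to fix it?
Bug: GROUP BY must precede ORDER BY

Fix: Move ORDER BY to the end, after GROUP BY

Corrected query:
SELECT account, AVG(amount) AS a FROM transactions GROUP BY account ORDER BY a

Result:
account | a       
--------+---------
ACC-102 | 2494.105
ACC-103 | 3468.7  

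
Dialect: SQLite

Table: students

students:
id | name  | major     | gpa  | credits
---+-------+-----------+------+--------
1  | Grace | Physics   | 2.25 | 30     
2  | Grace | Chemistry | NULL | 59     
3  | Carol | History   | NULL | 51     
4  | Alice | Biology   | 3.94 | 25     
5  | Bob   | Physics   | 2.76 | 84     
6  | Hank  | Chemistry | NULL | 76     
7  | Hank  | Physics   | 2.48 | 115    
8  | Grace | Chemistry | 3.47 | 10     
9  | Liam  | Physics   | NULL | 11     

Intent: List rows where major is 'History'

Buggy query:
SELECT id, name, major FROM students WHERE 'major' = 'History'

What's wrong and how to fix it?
Bug: Single quotes denote string literals in SQL; the column name is being compared as a constant string

Fix: Reference the column as major without single quotes

Corrected query:
SELECT id, name, major FROM students WHERE major = 'History'

Result:
id | name  | major  
---+-------+--------
3  | Carol | History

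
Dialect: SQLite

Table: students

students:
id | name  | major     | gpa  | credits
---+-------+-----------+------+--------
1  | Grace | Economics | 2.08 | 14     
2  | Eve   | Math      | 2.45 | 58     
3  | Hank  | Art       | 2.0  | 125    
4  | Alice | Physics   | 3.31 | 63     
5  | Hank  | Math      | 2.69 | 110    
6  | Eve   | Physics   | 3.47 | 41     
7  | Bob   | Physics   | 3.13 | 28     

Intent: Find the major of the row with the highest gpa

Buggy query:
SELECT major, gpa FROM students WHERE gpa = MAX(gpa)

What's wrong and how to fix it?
Bug: MAX(gpa) is an aggregate and cannot be used directly in WHERE

Fix: Wrap MAX in a scalar subquery so WHERE compares against a single value

Corrected query:
SELECT major, gpa FROM students WHERE gpa = (SELECT MAX(gpa) FROM students)

Result:
major   | gpa 
--------+-----
Physics | 3.47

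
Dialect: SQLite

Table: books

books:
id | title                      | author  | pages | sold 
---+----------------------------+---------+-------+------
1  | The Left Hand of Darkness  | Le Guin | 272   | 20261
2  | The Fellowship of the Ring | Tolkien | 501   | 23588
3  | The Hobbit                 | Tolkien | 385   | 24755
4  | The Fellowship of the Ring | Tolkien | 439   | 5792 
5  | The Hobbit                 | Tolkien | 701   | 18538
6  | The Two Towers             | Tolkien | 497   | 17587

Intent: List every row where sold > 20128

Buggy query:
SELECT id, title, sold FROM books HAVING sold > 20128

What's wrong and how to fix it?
Bug: This is a non-aggregate query (no GROUP BY, no aggregates), so in SQLite the HAVING clause is invalid here; a row-level condition belongs in WHERE

Fix: Use WHERE for row-level filtering

Corrected query:
SELECT id, title, sold FROM books WHERE sold > 20128

Result:
id | title                      | sold 
---+----------------------------+------
1  | The Left Hand of Darkness  | 20261
2  | The Fellowship of the Ring | 23588
3  | The Hobbit                 | 24755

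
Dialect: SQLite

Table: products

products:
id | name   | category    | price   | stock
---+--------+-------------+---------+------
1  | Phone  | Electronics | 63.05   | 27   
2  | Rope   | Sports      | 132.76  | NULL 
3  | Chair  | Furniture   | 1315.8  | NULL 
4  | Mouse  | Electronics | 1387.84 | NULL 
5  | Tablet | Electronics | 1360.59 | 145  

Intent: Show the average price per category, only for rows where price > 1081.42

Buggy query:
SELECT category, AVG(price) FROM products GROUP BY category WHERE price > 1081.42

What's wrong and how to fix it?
Bug: Row-level WHERE must come before GROUP BY in the clause order

Fix: Place WHERE between FROM and GROUP BY

Corrected query:
SELECT category, AVG(price) FROM products WHERE price > 1081.42 GROUP BY category

Result:
category    | AVG(price)
------------+-----------
Electronics | 1374.215  
Furniture   | 1315.8    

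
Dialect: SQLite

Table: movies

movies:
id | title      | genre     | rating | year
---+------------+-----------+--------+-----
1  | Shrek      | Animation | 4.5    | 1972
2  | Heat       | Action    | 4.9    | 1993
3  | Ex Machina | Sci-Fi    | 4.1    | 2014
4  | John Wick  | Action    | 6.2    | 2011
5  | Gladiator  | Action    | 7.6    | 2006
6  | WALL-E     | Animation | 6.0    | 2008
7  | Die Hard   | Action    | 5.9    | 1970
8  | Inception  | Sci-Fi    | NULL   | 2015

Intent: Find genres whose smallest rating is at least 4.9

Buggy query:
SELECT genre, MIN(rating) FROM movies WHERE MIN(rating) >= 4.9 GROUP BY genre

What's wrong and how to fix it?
Bug: MIN() in WHERE is a misuse of aggregate

Fix: Use HAVING for the per-group MIN condition

Corrected query:
SELECT genre, MIN(rating) FROM movies GROUP BY genre HAVING MIN(rating) >= 4.9

Result:
genre  | MIN(rating)
-------+------------
Action | 4.9        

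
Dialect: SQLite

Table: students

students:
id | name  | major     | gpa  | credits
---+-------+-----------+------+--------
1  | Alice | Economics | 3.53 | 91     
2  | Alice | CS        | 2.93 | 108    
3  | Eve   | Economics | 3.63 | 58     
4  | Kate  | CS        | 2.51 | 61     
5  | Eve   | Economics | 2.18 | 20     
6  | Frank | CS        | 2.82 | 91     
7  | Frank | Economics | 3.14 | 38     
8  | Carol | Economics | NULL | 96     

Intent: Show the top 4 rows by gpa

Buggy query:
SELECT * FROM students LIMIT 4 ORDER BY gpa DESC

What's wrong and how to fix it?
Bug: LIMIT must come after ORDER BY

Fix: Swap the clauses: ORDER BY first, then LIMIT

Corrected query:
SELECT * FROM students ORDER BY gpa DESC LIMIT 4

Result:
id | name  | major     | gpa  | credits
---+-------+-----------+------+--------
3  | Eve   | Economics | 3.63 | 58     
1  | Alice | Economics | 3.53 | 91     
7  | Frank | Economics | 3.14 | 38     
2  | Alice | CS        | 2.93 | 108    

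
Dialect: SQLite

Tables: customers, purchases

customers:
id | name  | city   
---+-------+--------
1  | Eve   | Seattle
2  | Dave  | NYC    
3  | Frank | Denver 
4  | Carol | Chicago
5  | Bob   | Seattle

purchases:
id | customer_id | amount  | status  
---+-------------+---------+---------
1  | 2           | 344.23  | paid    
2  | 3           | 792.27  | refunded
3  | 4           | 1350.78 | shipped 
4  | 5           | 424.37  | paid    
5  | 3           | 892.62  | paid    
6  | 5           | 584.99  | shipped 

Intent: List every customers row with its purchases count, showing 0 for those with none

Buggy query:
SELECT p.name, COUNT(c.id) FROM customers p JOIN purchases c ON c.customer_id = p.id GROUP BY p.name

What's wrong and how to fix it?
Bug: INNER JOIN drops customers rows that have no matching purchases rows

Fix: Switch to LEFT JOIN to retain unmatched parent rows

Corrected query:
SELECT p.name, COUNT(c.id) FROM customers p LEFT JOIN purchases c ON c.customer_id = p.id GROUP BY p.name

Result:
name  | COUNT(c.id)
------+------------
Bob   | 2          
Carol | 1          
Dave  | 1          
Eve   | 0          
Frank | 2          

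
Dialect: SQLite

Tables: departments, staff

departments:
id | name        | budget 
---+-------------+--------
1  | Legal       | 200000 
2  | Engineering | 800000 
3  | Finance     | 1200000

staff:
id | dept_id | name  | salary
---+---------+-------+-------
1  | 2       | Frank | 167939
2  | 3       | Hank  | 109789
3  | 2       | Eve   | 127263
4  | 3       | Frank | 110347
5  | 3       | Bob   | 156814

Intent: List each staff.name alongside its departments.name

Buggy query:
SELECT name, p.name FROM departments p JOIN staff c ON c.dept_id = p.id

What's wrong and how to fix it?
Bug: Both tables have a 'name' column; the unqualified reference is ambiguous

Fix: Prefix ambiguous columns with the table alias

Corrected query:
SELECT c.name, p.name FROM departments p JOIN staff c ON c.dept_id = p.id

Result:
name  | name       
------+------------
Frank | Engineering
Hank  | Finance    
Eve   | Engineering
Frank | Finance    
Bob   | Finance    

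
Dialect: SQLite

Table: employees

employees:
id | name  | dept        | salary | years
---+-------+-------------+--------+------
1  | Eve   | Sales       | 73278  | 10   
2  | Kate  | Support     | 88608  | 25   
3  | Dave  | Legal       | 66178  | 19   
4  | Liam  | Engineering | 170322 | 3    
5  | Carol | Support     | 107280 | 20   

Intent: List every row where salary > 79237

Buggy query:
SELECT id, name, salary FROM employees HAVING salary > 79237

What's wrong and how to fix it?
Bug: This is a non-aggregate query (no GROUP BY, no aggregates), so in SQLite the HAVING clause is invalid here; a row-level condition belongs in WHERE

Fix: Replace HAVING with WHERE since the condition applies to individual rows

Corrected query:
SELECT id, name, salary FROM employees WHERE salary > 79237

Result:
id | name  | salary
---+-------+-------
2  | Kate  | 88608 
4  | Liam  | 170322
5  | Carol | 107280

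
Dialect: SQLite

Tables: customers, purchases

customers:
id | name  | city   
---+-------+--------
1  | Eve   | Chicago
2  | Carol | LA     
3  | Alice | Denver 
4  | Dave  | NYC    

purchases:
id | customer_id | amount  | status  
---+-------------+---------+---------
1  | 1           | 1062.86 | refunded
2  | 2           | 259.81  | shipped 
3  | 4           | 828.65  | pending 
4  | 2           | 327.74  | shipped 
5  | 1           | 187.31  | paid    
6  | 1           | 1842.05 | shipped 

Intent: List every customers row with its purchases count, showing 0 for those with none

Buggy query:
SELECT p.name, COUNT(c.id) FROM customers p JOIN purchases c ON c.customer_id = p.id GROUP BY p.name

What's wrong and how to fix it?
Bug: An inner join excludes parents with zero children

Fix: Use LEFT JOIN so parents without children still appear (COUNT(c.id) gives 0)

Corrected query:
SELECT p.name, COUNT(c.id) FROM customers p LEFT JOIN purchases c ON c.customer_id = p.id GROUP BY p.name

Result:
name  | COUNT(c.id)
------+------------
Alice | 0          
Carol | 2          
Dave  | 1          
Eve   | 3          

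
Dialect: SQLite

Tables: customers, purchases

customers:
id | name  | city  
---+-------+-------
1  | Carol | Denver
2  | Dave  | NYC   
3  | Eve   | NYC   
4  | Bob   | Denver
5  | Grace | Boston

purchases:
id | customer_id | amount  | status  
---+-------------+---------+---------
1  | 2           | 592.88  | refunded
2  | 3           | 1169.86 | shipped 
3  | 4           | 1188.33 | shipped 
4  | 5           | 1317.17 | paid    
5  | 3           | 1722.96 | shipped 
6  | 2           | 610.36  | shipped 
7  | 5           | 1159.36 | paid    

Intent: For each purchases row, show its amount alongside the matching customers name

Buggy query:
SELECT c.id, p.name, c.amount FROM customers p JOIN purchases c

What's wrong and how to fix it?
Bug: Missing join condition: each purchases row is matched to all customers rows instead of just its own

Fix: Specify the join condition linking the foreign key to the parent id

Corrected query:
SELECT c.id, p.name, c.amount FROM customers p JOIN purchases c ON c.customer_id = p.id

Result:
id | name  | amount 
---+-------+--------
1  | Dave  | 592.88 
2  | Eve   | 1169.86
3  | Bob   | 1188.33
4  | Grace | 1317.17
5  | Eve   | 1722.96
6  | Dave  | 610.36 
7  | Grace | 1159.36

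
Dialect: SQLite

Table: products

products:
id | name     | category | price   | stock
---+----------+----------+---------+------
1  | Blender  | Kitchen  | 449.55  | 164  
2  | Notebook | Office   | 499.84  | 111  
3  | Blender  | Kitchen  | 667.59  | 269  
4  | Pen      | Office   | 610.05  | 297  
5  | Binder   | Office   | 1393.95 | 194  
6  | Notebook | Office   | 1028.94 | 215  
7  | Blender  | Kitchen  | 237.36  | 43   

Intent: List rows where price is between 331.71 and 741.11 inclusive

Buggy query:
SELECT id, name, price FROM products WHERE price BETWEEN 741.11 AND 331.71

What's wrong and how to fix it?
Bug: The bounds are reversed; BETWEEN a AND b requires a <= b to match anything

Fix: Write BETWEEN 331.71 AND 741.11

Corrected query:
SELECT id, name, price FROM products WHERE price BETWEEN 331.71 AND 741.11

Result:
id | name     | price 
---+----------+-------
1  | Blender  | 449.55
2  | Notebook | 499.84
3  | Blender  | 667.59
4  | Pen      | 610.05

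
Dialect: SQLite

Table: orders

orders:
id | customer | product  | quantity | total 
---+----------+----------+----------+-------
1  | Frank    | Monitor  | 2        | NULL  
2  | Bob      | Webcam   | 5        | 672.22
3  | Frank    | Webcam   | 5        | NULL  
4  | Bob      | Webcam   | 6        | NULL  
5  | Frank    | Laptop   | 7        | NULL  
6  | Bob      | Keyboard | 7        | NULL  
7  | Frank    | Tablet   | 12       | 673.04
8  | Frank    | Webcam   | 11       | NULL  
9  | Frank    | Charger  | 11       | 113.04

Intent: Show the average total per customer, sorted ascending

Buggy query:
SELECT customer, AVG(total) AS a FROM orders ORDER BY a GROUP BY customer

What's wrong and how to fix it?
Bug: GROUP BY must precede ORDER BY

Fix: Move ORDER BY to the end, after GROUP BY

Corrected query:
SELECT customer, AVG(total) AS a FROM orders GROUP BY customer ORDER BY a

Result:
customer | a     
---------+-------
Frank    | 393.04
Bob      | 672.22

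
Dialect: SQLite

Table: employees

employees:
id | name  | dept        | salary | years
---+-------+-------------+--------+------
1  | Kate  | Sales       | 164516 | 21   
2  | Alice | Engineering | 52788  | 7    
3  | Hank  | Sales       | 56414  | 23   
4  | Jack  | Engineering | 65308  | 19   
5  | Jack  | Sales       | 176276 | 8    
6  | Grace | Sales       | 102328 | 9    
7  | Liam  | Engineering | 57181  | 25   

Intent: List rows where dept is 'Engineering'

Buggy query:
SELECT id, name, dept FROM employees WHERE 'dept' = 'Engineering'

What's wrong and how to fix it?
Bug: 'dept' in single quotes is a string literal, not the column; the comparison is literal-vs-literal and never true

Fix: Remove the quotes around the column name (or use double quotes for an identifier)

Corrected query:
SELECT id, name, dept FROM employees WHERE dept = 'Engineering'

Result:
id | name  | dept       
---+-------+------------
2  | Alice | Engineering
4  | Jack  | Engineering
7  | Liam  | Engineering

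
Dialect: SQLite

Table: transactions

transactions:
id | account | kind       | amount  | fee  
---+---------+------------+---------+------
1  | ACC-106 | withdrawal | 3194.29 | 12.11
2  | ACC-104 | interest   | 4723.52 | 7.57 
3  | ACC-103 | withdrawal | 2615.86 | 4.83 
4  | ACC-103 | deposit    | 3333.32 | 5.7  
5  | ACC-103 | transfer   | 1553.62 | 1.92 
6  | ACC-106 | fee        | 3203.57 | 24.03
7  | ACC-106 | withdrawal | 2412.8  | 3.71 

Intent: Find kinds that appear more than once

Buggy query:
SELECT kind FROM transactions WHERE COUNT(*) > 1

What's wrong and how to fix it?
Bug: WHERE can't reference COUNT(*); aggregates are computed after WHERE

Fix: Group first, then use HAVING for the count condition

Corrected query:
SELECT kind FROM transactions GROUP BY kind HAVING COUNT(*) > 1

Result:
kind      
----------
withdrawal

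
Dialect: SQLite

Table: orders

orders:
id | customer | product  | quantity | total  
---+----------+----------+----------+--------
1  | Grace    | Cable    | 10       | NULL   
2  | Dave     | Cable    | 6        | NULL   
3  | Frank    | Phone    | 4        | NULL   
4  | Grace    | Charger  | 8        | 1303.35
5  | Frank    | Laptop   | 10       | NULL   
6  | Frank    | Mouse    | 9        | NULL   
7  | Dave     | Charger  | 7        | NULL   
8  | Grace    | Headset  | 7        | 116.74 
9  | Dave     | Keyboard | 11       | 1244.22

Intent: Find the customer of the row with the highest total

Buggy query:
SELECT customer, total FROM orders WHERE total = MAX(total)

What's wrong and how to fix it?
Bug: MAX(total) is an aggregate and cannot be used directly in WHERE

Fix: Use a subquery: WHERE total = (SELECT MAX(total) FROM orders)

Corrected query:
SELECT customer, total FROM orders WHERE total = (SELECT MAX(total) FROM orders)

Result:
customer | total  
---------+--------
Grace    | 1303.35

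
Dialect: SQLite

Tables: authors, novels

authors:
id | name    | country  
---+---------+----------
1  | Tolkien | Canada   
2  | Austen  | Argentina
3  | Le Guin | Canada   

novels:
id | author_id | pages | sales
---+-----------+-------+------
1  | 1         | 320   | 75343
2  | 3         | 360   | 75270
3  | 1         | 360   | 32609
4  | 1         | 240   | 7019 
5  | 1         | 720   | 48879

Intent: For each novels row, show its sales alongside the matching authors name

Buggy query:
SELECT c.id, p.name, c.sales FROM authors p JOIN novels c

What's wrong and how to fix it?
Bug: Missing join condition: each novels row is matched to all authors rows instead of just its own

Fix: Add ON c.author_id = p.id to the JOIN

Corrected query:
SELECT c.id, p.name, c.sales FROM authors p JOIN novels c ON c.author_id = p.id

Result:
id | name    | sales
---+---------+------
1  | Tolkien | 75343
2  | Le Guin | 75270
3  | Tolkien | 32609
4  | Tolkien | 7019 
5  | Tolkien | 48879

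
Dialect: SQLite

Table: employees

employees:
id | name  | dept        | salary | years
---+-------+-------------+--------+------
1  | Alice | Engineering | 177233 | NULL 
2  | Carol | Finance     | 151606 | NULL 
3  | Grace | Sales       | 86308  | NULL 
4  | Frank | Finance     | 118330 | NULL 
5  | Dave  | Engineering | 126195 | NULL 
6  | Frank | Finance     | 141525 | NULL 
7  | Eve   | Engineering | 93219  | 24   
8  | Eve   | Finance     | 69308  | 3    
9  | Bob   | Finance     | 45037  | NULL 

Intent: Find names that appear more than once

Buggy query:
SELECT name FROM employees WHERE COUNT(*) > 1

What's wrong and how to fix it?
Bug: WHERE can't reference COUNT(*); aggregates are computed after WHERE

Fix: GROUP BY name, then filter groups with HAVING COUNT(*) > 1

Corrected query:
SELECT name FROM employees GROUP BY name HAVING COUNT(*) > 1

Result:
name 
-----
Eve  
Frank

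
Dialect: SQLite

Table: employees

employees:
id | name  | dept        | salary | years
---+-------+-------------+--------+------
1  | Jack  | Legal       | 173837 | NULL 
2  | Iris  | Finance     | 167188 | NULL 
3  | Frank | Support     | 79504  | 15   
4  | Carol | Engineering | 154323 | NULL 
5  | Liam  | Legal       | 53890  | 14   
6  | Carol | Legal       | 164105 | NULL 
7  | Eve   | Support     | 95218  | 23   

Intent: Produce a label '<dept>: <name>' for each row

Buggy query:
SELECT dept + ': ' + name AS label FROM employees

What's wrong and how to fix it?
Bug: '+' is numeric addition; on text columns SQLite converts them to 0 instead of concatenating

Fix: Replace + with || to concatenate text

Corrected query:
SELECT dept || ': ' || name AS label FROM employees

Result:
label             
------------------
Legal: Jack       
Finance: Iris     
Support: Frank    
Engineering: Carol
Legal: Liam       
Legal: Carol      
Support: Eve      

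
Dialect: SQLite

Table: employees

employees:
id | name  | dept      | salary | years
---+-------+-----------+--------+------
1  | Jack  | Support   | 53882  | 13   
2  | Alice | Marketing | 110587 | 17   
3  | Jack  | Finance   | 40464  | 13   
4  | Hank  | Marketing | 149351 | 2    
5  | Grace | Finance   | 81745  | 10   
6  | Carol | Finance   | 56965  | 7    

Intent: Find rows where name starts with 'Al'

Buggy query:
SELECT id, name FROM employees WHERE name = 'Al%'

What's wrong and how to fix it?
Bug: Wildcards only work with LIKE; '=' treats '%' as a literal character

Fix: Use LIKE for wildcard pattern matching

Corrected query:
SELECT id, name FROM employees WHERE name LIKE 'Al%'

Result:
id | name 
---+------
2  | Alice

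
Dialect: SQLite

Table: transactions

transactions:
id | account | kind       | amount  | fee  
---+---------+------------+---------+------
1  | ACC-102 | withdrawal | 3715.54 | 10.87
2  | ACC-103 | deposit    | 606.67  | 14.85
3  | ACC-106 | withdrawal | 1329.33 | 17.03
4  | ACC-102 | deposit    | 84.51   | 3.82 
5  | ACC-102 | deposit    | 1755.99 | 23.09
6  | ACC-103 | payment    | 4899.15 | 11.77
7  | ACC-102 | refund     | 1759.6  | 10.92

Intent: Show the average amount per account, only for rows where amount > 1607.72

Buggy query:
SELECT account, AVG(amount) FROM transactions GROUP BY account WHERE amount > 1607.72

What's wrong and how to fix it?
Bug: WHERE cannot follow GROUP BY

Fix: Place WHERE between FROM and GROUP BY

Corrected query:
SELECT account, AVG(amount) FROM transactions WHERE amount > 1607.72 GROUP BY account

Result:
account | AVG(amount)
--------+------------
ACC-102 | 2410.376667
ACC-103 | 4899.15    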